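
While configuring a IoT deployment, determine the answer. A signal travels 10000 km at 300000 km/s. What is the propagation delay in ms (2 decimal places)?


Given: distance = 10000 km, speed = 300000 km/s
Delay = distance / speed = 10000 / 300000 seconds
Delay in ms = 10000 * 1000 / 300000
Delay = 33.3333 ms
Rounded to 2 dp = 33.33 ms

33.33


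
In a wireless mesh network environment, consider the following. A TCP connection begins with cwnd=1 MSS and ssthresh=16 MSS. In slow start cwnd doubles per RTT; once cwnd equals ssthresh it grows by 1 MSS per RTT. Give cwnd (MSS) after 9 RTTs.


RTT 0: cwnd = 1 MSS (initial)
RTT 1: cwnd = 2 MSS (slow start, doubled)
RTT 2: cwnd = 4 MSS (slow start, doubled)
RTT 3: cwnd = 8 MSS (slow start, doubled)
RTT 4: cwnd = 16 MSS (slow start, doubled)
RTT 5: cwnd = 17 MSS (congestion avoidance, +1)
RTT 6: cwnd = 18 MSS (congestion avoidance, +1)
RTT 7: cwnd = 19 MSS (congestion avoidance, +1)
RTT 8: cwnd = 20 MSS (congestion avoidance, +1)
RTT 9: cwnd = 21 MSS (congestion avoidance, +1)

21


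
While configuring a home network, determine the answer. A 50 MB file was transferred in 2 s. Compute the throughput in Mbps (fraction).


Given: file = 50 MB, time = 2 s
File in Mb = 50 * 8 = 400 Mb
Throughput = 400 / 2 Mbps
Throughput = 200 Mbps

200


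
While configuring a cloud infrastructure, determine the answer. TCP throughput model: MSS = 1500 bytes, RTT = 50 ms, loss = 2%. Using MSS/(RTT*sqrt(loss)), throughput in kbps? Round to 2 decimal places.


Given: MSS = 1500 bytes, RTT = 50 ms, loss = 2%
RTT in seconds = 50 / 1000 = 0.05
Loss rate = 2% = 0.02
sqrt(loss) = sqrt(0.02) = 0.141421356237
Throughput (bytes/s) = 1500 / (0.05 * 0.141421356237) = 212132.0344
Throughput (kbps) = 212132.0344 * 8 / 1000 = 1697.056275 -> 1697.06 kbps (2 dp)

1697.06


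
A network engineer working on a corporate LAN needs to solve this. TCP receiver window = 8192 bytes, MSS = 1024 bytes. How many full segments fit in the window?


Given: RWND = 8192 bytes, MSS = 1024 bytes
Full segments = floor(RWND / MSS)
Full segments = floor(8192 / 1024)
Full segments = floor(8.0) = 8

8


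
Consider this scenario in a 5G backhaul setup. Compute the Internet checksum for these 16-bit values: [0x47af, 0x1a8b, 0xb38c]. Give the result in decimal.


Given words: [0x47af, 0x1a8b, 0xb38c]
Step 1: Sum all words
Raw sum = 18351 + 6795 + 45964 = 71110
Step 2: Fold carry: (5574 + 1) = 5575
One's complement = ~5575 & 0xFFFF = 59960

59960


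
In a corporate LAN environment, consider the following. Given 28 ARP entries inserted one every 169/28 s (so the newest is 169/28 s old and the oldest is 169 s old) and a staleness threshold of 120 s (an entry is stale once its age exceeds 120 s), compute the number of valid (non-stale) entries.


Ages are k * 169/28 s for k = 1..28 (spacing = 6.0357 s).
Entry k is valid iff k * 169/28 <= 120 iff k <= 28 * 120 / 169 = 19.8817
n_valid = floor(19.8817) = 19
(n_stale = 28 - 19 = 9)

19


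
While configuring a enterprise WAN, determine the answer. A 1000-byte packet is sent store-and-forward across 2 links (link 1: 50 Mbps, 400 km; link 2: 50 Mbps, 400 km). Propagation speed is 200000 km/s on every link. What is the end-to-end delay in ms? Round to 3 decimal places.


Packet = 1000 bytes = 8000 bits. Store-and-forward: sum (t_trans + t_prop) per link.
Link 1: t_trans = 8000/(50*10^6) s = 0.1600 ms; t_prop = 400/200000 s = 2.0000 ms; subtotal = 2.1600 ms
Link 2: t_trans = 8000/(50*10^6) s = 0.1600 ms; t_prop = 400/200000 s = 2.0000 ms; subtotal = 2.1600 ms
End-to-end = 2.1600 + 2.1600 = 4.3200 ms -> 4.320 ms (3 dp)

4.320


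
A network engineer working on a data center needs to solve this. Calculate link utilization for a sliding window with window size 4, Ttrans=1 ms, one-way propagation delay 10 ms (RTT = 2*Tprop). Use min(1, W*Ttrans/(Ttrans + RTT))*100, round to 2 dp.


Given: W = 4, Ttrans = 1 ms, RTT = 20 ms (= 2 * Tprop, Tprop = 10 ms)
Cycle time = Ttrans + RTT = 1 + 20 = 21 ms (first packet sent until its ACK returns)
W * Ttrans = 4 * 1 = 4 ms of sending per cycle
W * Ttrans / (Ttrans + RTT) = 4 / 21 = 0.190476
U = min(1, 0.190476) = 0.190476
U% = 19.05%

19.05


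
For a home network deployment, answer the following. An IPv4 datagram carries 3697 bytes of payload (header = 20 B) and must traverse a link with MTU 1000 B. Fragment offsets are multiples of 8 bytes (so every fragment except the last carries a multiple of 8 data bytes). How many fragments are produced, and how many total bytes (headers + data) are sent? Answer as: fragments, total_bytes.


Max data per non-final fragment = floor((MTU - header)/8)*8 = floor((1000 - 20)/8)*8 = floor(980/8)*8 = 976 B
Final fragment needs no 8-byte alignment: it can carry up to MTU - header = 980 B
Non-final fragments needed = ceil((payload - 980) / 976) = ceil(2717/976) = ceil(2.7838) = 3
Number of fragments = 3 + 1 = 4
Fragment sizes (data): 3 * 976 B + 769 B (last, 769 <= 980 OK)
Total bytes sent = payload + n_frags * header = 3697 + 4*20 = 3697 + 80 = 3777 B

4, 3777


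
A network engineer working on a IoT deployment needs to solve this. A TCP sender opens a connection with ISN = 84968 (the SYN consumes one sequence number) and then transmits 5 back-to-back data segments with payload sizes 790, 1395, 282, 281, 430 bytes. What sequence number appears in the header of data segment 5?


The SYN occupies sequence number ISN = 84968, so the first data byte is ISN + 1 = 84969.
SEQ of data segment i = (ISN + 1) + sum of payload sizes of segments 1..i-1.
Segment 1: SEQ = 84969, payload = 790 bytes
Segment 2: SEQ = 85759, payload = 1395 bytes
Segment 3: SEQ = 87154, payload = 282 bytes
Segment 4: SEQ = 87436, payload = 281 bytes
Segment 5: SEQ = 87717, payload = 430 bytes
SEQ of segment 5 = 84969 + 790 + 1395 + 282 + 281 = 87717

87717


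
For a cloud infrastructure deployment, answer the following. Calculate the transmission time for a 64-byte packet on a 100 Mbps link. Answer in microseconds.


Given: packet = 64 bytes, bandwidth = 100 Mbps
Packet in bits = 64 * 8 = 512 bits
Bandwidth = 100 * 10^6 = 100000000 bps
Time = 512 / 100000000 seconds
Time in us = 512 * 10^6 / 100000000 = 5.12

5.12


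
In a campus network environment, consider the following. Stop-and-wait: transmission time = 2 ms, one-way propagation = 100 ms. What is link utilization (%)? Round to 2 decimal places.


Given: Ttrans = 2 ms, Tprop = 100 ms
RTT = 2 * Tprop = 2 * 100 = 200 ms
U = Ttrans / (Ttrans + RTT)
U = 2 / (2 + 200)
U = 2 / 202 = 0.009901
U% = 0.99%

0.99


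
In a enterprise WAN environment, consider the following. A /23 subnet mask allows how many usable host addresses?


Given: subnet mask /23
Host bits = 32 - 23 = 9
Total addresses = 2^9 = 512
Usable hosts = 512 - 2 (network + broadcast) = 510

510


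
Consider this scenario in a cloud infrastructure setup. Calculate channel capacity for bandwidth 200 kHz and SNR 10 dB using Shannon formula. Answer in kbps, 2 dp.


Given: B = 200 kHz, SNR = 10 dB
SNR linear = 10^(10/10) = 10
1 + SNR = 11
log2(11) = 3.4594316186
C = 200 * 1000 * 3.4594316186 = 691886.3237 bps
C = 691.886324 kbps -> 691.89 kbps (2 dp)

691.89


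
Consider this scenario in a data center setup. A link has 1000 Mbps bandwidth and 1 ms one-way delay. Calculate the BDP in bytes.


Given: bandwidth = 1000 Mbps, delay = 1 ms
BDP in bits = 1000 * 10^6 * 1 / 1000
BDP in bits = 1000000
BDP in bytes = 1000000 / 8 = 125000

125000


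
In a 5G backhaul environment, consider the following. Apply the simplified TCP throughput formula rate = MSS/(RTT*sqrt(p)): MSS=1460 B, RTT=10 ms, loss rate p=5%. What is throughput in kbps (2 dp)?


Given: MSS = 1460 bytes, RTT = 10 ms, loss = 5%
RTT in seconds = 10 / 1000 = 0.01
Loss rate = 5% = 0.05
sqrt(loss) = sqrt(0.05) = 0.223606797750
Throughput (bytes/s) = 1460 / (0.01 * 0.223606797750) = 652931.8494
Throughput (kbps) = 652931.8494 * 8 / 1000 = 5223.454795 -> 5223.45 kbps (2 dp)

5223.45


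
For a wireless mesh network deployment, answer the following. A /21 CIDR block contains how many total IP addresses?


Given: CIDR prefix /21
Host bits = 32 - 21 = 11
Total addresses = 2^11 = 2048

2048


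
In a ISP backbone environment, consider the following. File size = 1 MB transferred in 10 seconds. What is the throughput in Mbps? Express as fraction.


Given: file = 1 MB, time = 10 s
File in Mb = 1 * 8 = 8 Mb
Throughput = 8 / 10 Mbps
Throughput = 4/5 Mbps

4/5


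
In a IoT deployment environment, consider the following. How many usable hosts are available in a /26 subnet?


Given: subnet mask /26
Host bits = 32 - 26 = 6
Total addresses = 2^6 = 64
Usable hosts = 64 - 2 (network + broadcast) = 62

62


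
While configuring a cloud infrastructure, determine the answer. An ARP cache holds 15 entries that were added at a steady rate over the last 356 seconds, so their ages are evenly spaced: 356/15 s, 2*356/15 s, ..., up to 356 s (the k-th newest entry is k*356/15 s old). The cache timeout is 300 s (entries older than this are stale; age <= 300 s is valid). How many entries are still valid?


Ages are k * 356/15 s for k = 1..15 (spacing = 23.7333 s).
Entry k is valid iff k * 356/15 <= 300 iff k <= 15 * 300 / 356 = 12.6404
n_valid = floor(12.6404) = 12
(n_stale = 15 - 12 = 3)

12


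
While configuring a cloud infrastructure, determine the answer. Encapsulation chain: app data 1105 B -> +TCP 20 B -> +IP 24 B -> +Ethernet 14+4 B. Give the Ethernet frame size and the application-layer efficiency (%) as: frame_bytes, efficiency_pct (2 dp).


TCP segment = 1105 + 20 = 1125 B
IP packet = 1125 + 24 = 1149 B
Ethernet frame = 1149 + 14 + 4 = 1167 B
Efficiency = app / frame = 1105 / 1167 = 0.946872 = 94.6872% -> 94.69% (2 dp)

1167, 94.69


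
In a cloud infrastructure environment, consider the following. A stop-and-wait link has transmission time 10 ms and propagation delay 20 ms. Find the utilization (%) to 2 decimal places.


Given: Ttrans = 10 ms, Tprop = 20 ms
RTT = 2 * Tprop = 2 * 20 = 40 ms
U = Ttrans / (Ttrans + RTT)
U = 10 / (10 + 40)
U = 10 / 50 = 0.2
U% = 20.00%

20.00


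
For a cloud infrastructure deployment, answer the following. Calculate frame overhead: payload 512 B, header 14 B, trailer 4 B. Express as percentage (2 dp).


Given: payload = 512 B, header = 14 B, trailer = 4 B
Overhead bytes = header + trailer = 14 + 4 = 18
Total frame = payload + overhead = 512 + 18 = 530
Overhead % = 18 / 530 * 100 = 3.3962% -> 3.40% (2 dp)

3.40


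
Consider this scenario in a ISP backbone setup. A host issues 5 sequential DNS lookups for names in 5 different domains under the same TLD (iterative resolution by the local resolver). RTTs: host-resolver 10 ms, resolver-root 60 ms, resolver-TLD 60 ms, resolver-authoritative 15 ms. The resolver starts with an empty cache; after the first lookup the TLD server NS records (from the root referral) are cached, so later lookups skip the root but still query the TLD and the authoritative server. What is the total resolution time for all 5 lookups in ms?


Lookup 1 (cold cache): local + root + TLD + auth = 10 + 60 + 60 + 15 = 145 ms
Lookups 2..5 (TLD NS cached -> skip root; new domain -> still ask TLD and auth): local + TLD + auth = 10 + 60 + 15 = 85 ms each
Remaining 4 lookups: 4 * 85 = 340 ms
Total = 145 + 340 = 485 ms

485


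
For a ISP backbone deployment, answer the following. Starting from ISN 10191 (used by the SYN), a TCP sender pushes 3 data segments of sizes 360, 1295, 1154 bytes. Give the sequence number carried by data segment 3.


The SYN occupies sequence number ISN = 10191, so the first data byte is ISN + 1 = 10192.
SEQ of data segment i = (ISN + 1) + sum of payload sizes of segments 1..i-1.
Segment 1: SEQ = 10192, payload = 360 bytes
Segment 2: SEQ = 10552, payload = 1295 bytes
Segment 3: SEQ = 11847, payload = 1154 bytes
SEQ of segment 3 = 10192 + 360 + 1295 = 11847

11847


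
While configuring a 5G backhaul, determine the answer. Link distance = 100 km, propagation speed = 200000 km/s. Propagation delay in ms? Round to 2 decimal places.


Given: distance = 100 km, speed = 200000 km/s
Delay = distance / speed = 100 / 200000 seconds
Delay in ms = 100 * 1000 / 200000
Delay = 0.5000 ms
Rounded to 2 dp = 0.50 ms

0.50


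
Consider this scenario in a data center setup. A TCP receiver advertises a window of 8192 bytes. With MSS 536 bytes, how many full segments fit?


Given: RWND = 8192 bytes, MSS = 536 bytes
Full segments = floor(RWND / MSS)
Full segments = floor(8192 / 536)
Full segments = floor(15.2836) = 15

15


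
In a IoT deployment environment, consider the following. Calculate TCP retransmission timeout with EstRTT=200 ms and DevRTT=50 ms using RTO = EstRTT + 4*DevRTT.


Given: EstRTT = 200 ms, DevRTT = 50 ms
Timeout = EstRTT + 4 * DevRTT
4 * DevRTT = 4 * 50 = 200
Timeout = 200 + 200 = 400 ms

400


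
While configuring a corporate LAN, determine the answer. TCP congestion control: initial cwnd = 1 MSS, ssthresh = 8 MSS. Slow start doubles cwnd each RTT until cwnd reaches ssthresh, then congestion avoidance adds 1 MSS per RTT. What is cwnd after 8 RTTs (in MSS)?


RTT 0: cwnd = 1 MSS (initial)
RTT 1: cwnd = 2 MSS (slow start, doubled)
RTT 2: cwnd = 4 MSS (slow start, doubled)
RTT 3: cwnd = 8 MSS (slow start, doubled)
RTT 4: cwnd = 9 MSS (congestion avoidance, +1)
RTT 5: cwnd = 10 MSS (congestion avoidance, +1)
RTT 6: cwnd = 11 MSS (congestion avoidance, +1)
RTT 7: cwnd = 12 MSS (congestion avoidance, +1)
RTT 8: cwnd = 13 MSS (congestion avoidance, +1)

13


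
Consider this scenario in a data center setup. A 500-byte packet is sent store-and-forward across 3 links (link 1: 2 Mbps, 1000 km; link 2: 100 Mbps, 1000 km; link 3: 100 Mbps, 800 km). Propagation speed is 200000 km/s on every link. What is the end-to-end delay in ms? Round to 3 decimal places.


Packet = 500 bytes = 4000 bits. Store-and-forward: sum (t_trans + t_prop) per link.
Link 1: t_trans = 4000/(2*10^6) s = 2.0000 ms; t_prop = 1000/200000 s = 5.0000 ms; subtotal = 7.0000 ms
Link 2: t_trans = 4000/(100*10^6) s = 0.0400 ms; t_prop = 1000/200000 s = 5.0000 ms; subtotal = 5.0400 ms
Link 3: t_trans = 4000/(100*10^6) s = 0.0400 ms; t_prop = 800/200000 s = 4.0000 ms; subtotal = 4.0400 ms
End-to-end = 7.0000 + 5.0400 + 4.0400 = 16.0800 ms -> 16.080 ms (3 dp)

16.080


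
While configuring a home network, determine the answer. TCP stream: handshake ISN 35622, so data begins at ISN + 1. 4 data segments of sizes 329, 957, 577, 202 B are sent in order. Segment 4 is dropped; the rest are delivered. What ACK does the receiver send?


SYN uses sequence number 35622; first data byte = ISN + 1 = 35623.
Segment 1: SEQ = 35623, len = 329 B, covers [35623, 35951]
Segment 2: SEQ = 35952, len = 957 B, covers [35952, 36908]
Segment 3: SEQ = 36909, len = 577 B, covers [36909, 37485]
Segment 4: SEQ = 37486, len = 202 B, covers [37486, 37687] [LOST]
In-order data received: bytes [35623, 37485] (segments 1..3).
Segment 4 missing -> gap begins at byte 37486.
Cumulative ACK = next expected in-order byte = 35623 + 329 + 957 + 577 = 37486

37486


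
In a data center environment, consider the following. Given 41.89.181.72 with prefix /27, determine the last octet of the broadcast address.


Given: IP = 41.89.181.72, prefix = /27
Host bits = 32 - 27 = 5
Network last octet = 72 AND mask = 64
Host part size = 2^5 - 1 = 31
Broadcast last octet = 64 OR 31 = 95

95


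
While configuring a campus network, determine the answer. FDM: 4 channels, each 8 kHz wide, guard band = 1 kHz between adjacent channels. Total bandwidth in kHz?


Given: 4 channels, 8 kHz each, guard = 1 kHz
Channel bandwidth = 4 * 8 = 32 kHz
Guard bands = 3 gaps * 1 kHz = 3 kHz
Total = 32 + 3 = 35 kHz

35


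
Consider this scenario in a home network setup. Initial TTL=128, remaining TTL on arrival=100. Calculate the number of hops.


Given: initial TTL = 128, received TTL = 100
Hops = initial TTL - received TTL
Hops = 128 - 100 = 28

28


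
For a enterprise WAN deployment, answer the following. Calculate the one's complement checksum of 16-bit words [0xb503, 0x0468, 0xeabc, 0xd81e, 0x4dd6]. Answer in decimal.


Given words: [0xb503, 0x0468, 0xeabc, 0xd81e, 0x4dd6]
Step 1: Sum all words
Raw sum = 46339 + 1128 + 60092 + 55326 + 19926 = 182811
Step 2: Fold carry: (51739 + 2) = 51741
One's complement = ~51741 & 0xFFFF = 13794

13794


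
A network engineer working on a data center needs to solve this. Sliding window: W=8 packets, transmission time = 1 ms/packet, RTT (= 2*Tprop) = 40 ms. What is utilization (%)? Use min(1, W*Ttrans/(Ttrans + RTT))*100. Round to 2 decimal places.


Given: W = 8, Ttrans = 1 ms, RTT = 40 ms (= 2 * Tprop, Tprop = 20 ms)
Cycle time = Ttrans + RTT = 1 + 40 = 41 ms (first packet sent until its ACK returns)
W * Ttrans = 8 * 1 = 8 ms of sending per cycle
W * Ttrans / (Ttrans + RTT) = 8 / 41 = 0.195122
U = min(1, 0.195122) = 0.195122
U% = 19.51%

19.51


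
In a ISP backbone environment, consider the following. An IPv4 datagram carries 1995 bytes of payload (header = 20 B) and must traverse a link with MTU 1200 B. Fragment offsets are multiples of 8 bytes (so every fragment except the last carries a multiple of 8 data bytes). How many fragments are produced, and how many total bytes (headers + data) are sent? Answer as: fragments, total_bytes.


Max data per non-final fragment = floor((MTU - header)/8)*8 = floor((1200 - 20)/8)*8 = floor(1180/8)*8 = 1176 B
Final fragment needs no 8-byte alignment: it can carry up to MTU - header = 1180 B
Non-final fragments needed = ceil((payload - 1180) / 1176) = ceil(815/1176) = ceil(0.6930) = 1
Number of fragments = 1 + 1 = 2
Fragment sizes (data): 1 * 1176 B + 819 B (last, 819 <= 1180 OK)
Total bytes sent = payload + n_frags * header = 1995 + 2*20 = 1995 + 40 = 2035 B

2, 2035


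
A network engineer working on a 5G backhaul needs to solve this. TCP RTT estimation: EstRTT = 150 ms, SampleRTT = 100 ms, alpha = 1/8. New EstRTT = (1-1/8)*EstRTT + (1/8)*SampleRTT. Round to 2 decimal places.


Given: EstRTT = 150 ms, SampleRTT = 100 ms, alpha = 1/8
New EstRTT = (1 - alpha) * EstRTT + alpha * SampleRTT
(7/8) * 150 = 131.25
(1/8) * 100 = 12.5
New EstRTT = 131.25 + 12.5 = 143.75 ms -> 143.75 ms (2 dp)

143.75


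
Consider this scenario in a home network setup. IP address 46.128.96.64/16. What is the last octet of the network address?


Given: IP = 46.128.96.64, prefix = /16
Subnet mask = 255.255.0.0
Last octet of IP: 64
Last octet of mask: 0
Network last octet = 64 AND 0 = 0

0


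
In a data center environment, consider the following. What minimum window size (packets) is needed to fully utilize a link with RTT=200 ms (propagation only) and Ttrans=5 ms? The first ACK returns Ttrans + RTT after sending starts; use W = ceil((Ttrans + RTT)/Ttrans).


Given: Ttrans = 5 ms, RTT = 200 ms (= 2 * Tprop, Tprop = 100 ms)
Time until first ACK returns = Ttrans + RTT = 5 + 200 = 205 ms
Need W * Ttrans >= Ttrans + RTT  ->  W >= (Ttrans + RTT) / Ttrans
(Ttrans + RTT) / Ttrans = 205 / 5 = 41
W_min = ceil(41) = 41

41


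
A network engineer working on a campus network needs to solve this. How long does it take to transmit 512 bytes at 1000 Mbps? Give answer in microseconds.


Given: packet = 512 bytes, bandwidth = 1000 Mbps
Packet in bits = 512 * 8 = 4096 bits
Bandwidth = 1000 * 10^6 = 1000000000 bps
Time = 4096 / 1000000000 seconds
Time in us = 4096 * 10^6 / 1000000000 = 4.096

4.096


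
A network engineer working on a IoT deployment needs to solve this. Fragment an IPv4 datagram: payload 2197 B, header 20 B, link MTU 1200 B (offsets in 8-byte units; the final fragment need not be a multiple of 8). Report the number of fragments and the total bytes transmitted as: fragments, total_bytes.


Max data per non-final fragment = floor((MTU - header)/8)*8 = floor((1200 - 20)/8)*8 = floor(1180/8)*8 = 1176 B
Final fragment needs no 8-byte alignment: it can carry up to MTU - header = 1180 B
Non-final fragments needed = ceil((payload - 1180) / 1176) = ceil(1017/1176) = ceil(0.8648) = 1
Number of fragments = 1 + 1 = 2
Fragment sizes (data): 1 * 1176 B + 1021 B (last, 1021 <= 1180 OK)
Total bytes sent = payload + n_frags * header = 2197 + 2*20 = 2197 + 40 = 2237 B

2, 2237


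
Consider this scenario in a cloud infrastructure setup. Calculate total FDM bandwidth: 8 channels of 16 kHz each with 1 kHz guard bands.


Given: 8 channels, 16 kHz each, guard = 1 kHz
Channel bandwidth = 8 * 16 = 128 kHz
Guard bands = 7 gaps * 1 kHz = 7 kHz
Total = 128 + 7 = 135 kHz

135


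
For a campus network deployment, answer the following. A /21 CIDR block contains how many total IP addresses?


Given: CIDR prefix /21
Host bits = 32 - 21 = 11
Total addresses = 2^11 = 2048

2048


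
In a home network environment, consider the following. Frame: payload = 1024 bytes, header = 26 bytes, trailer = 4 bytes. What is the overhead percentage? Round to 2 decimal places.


Given: payload = 1024 B, header = 26 B, trailer = 4 B
Overhead bytes = header + trailer = 26 + 4 = 30
Total frame = payload + overhead = 1024 + 30 = 1054
Overhead % = 30 / 1054 * 100 = 2.8463% -> 2.85% (2 dp)

2.85


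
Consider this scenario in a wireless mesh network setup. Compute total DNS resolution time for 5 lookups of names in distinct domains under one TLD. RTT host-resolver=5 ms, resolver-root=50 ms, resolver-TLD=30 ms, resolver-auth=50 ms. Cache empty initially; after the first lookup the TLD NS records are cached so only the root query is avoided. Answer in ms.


Lookup 1 (cold cache): local + root + TLD + auth = 5 + 50 + 30 + 50 = 135 ms
Lookups 2..5 (TLD NS cached -> skip root; new domain -> still ask TLD and auth): local + TLD + auth = 5 + 30 + 50 = 85 ms each
Remaining 4 lookups: 4 * 85 = 340 ms
Total = 135 + 340 = 475 ms

475


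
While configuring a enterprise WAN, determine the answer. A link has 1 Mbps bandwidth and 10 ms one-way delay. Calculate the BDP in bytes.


Given: bandwidth = 1 Mbps, delay = 10 ms
BDP in bits = 1 * 10^6 * 10 / 1000
BDP in bits = 10000
BDP in bytes = 10000 / 8 = 1250

1250


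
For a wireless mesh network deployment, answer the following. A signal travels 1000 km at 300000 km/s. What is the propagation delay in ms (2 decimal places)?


Given: distance = 1000 km, speed = 300000 km/s
Delay = distance / speed = 1000 / 300000 seconds
Delay in ms = 1000 * 1000 / 300000
Delay = 3.3333 ms
Rounded to 2 dp = 3.33 ms

3.33


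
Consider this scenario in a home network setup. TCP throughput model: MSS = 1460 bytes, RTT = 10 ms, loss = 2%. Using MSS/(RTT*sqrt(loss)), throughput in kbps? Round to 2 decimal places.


Given: MSS = 1460 bytes, RTT = 10 ms, loss = 2%
RTT in seconds = 10 / 1000 = 0.01
Loss rate = 2% = 0.02
sqrt(loss) = sqrt(0.02) = 0.141421356237
Throughput (bytes/s) = 1460 / (0.01 * 0.141421356237) = 1032375.9005
Throughput (kbps) = 1032375.9005 * 8 / 1000 = 8259.007204 -> 8259.01 kbps (2 dp)

8259.01


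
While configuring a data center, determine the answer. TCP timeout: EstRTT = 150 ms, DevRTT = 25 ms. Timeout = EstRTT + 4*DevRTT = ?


Given: EstRTT = 150 ms, DevRTT = 25 ms
Timeout = EstRTT + 4 * DevRTT
4 * DevRTT = 4 * 25 = 100
Timeout = 150 + 100 = 250 ms

250


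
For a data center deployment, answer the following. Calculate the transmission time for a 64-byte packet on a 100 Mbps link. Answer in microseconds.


Given: packet = 64 bytes, bandwidth = 100 Mbps
Packet in bits = 64 * 8 = 512 bits
Bandwidth = 100 * 10^6 = 100000000 bps
Time = 512 / 100000000 seconds
Time in us = 512 * 10^6 / 100000000 = 5.12

5.12


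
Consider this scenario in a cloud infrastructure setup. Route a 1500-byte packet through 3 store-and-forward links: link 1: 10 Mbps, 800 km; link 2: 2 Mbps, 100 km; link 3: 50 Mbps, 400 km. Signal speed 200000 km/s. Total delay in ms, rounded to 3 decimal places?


Packet = 1500 bytes = 12000 bits. Store-and-forward: sum (t_trans + t_prop) per link.
Link 1: t_trans = 12000/(10*10^6) s = 1.2000 ms; t_prop = 800/200000 s = 4.0000 ms; subtotal = 5.2000 ms
Link 2: t_trans = 12000/(2*10^6) s = 6.0000 ms; t_prop = 100/200000 s = 0.5000 ms; subtotal = 6.5000 ms
Link 3: t_trans = 12000/(50*10^6) s = 0.2400 ms; t_prop = 400/200000 s = 2.0000 ms; subtotal = 2.2400 ms
End-to-end = 5.2000 + 6.5000 + 2.2400 = 13.9400 ms -> 13.940 ms (3 dp)

13.940


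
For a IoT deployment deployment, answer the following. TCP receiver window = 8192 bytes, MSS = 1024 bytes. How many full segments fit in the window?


Given: RWND = 8192 bytes, MSS = 1024 bytes
Full segments = floor(RWND / MSS)
Full segments = floor(8192 / 1024)
Full segments = floor(8.0) = 8

8


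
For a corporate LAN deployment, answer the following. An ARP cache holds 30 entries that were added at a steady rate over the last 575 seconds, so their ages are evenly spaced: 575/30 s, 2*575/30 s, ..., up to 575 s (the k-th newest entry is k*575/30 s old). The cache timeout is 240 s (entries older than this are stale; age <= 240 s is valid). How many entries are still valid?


Ages are k * 575/30 s for k = 1..30 (spacing = 19.1667 s).
Entry k is valid iff k * 575/30 <= 240 iff k <= 30 * 240 / 575 = 12.5217
n_valid = floor(12.5217) = 12
(n_stale = 30 - 12 = 18)

12


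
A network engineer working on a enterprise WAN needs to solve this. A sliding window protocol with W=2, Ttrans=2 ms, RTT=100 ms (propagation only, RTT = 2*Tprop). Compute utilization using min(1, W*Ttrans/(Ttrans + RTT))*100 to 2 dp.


Given: W = 2, Ttrans = 2 ms, RTT = 100 ms (= 2 * Tprop, Tprop = 50 ms)
Cycle time = Ttrans + RTT = 2 + 100 = 102 ms (first packet sent until its ACK returns)
W * Ttrans = 2 * 2 = 4 ms of sending per cycle
W * Ttrans / (Ttrans + RTT) = 4 / 102 = 0.039216
U = min(1, 0.039216) = 0.039216
U% = 3.92%

3.92


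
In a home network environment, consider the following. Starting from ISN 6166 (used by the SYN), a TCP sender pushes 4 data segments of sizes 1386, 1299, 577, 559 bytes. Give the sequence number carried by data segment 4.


The SYN occupies sequence number ISN = 6166, so the first data byte is ISN + 1 = 6167.
SEQ of data segment i = (ISN + 1) + sum of payload sizes of segments 1..i-1.
Segment 1: SEQ = 6167, payload = 1386 bytes
Segment 2: SEQ = 7553, payload = 1299 bytes
Segment 3: SEQ = 8852, payload = 577 bytes
Segment 4: SEQ = 9429, payload = 559 bytes
SEQ of segment 4 = 6167 + 1386 + 1299 + 577 = 9429

9429


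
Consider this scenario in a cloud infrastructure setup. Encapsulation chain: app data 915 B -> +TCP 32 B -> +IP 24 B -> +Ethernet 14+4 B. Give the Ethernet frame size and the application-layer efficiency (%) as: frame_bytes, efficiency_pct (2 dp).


TCP segment = 915 + 32 = 947 B
IP packet = 947 + 24 = 971 B
Ethernet frame = 971 + 14 + 4 = 989 B
Efficiency = app / frame = 915 / 989 = 0.925177 = 92.5177% -> 92.52% (2 dp)

989, 92.52


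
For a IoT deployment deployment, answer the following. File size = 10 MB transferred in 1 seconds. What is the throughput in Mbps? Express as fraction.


Given: file = 10 MB, time = 1 s
File in Mb = 10 * 8 = 80 Mb
Throughput = 80 / 1 Mbps
Throughput = 80 Mbps

80


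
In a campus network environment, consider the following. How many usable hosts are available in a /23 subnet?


Given: subnet mask /23
Host bits = 32 - 23 = 9
Total addresses = 2^9 = 512
Usable hosts = 512 - 2 (network + broadcast) = 510

510


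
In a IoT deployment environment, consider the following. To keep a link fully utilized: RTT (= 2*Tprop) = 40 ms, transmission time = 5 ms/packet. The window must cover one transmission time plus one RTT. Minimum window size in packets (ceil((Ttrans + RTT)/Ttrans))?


Given: Ttrans = 5 ms, RTT = 40 ms (= 2 * Tprop, Tprop = 20 ms)
Time until first ACK returns = Ttrans + RTT = 5 + 40 = 45 ms
Need W * Ttrans >= Ttrans + RTT  ->  W >= (Ttrans + RTT) / Ttrans
(Ttrans + RTT) / Ttrans = 45 / 5 = 9
W_min = ceil(9) = 9

9


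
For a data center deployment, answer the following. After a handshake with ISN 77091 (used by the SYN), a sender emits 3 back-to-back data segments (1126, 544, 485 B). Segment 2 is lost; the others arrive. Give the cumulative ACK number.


SYN uses sequence number 77091; first data byte = ISN + 1 = 77092.
Segment 1: SEQ = 77092, len = 1126 B, covers [77092, 78217]
Segment 2: SEQ = 78218, len = 544 B, covers [78218, 78761] [LOST]
Segment 3: SEQ = 78762, len = 485 B, covers [78762, 79246]
In-order data received: bytes [77092, 78217] (segments 1..1).
Segment 2 missing -> gap begins at byte 78218; later segments buffered out of order.
Cumulative ACK = next expected in-order byte = 77092 + 1126 = 78218

78218


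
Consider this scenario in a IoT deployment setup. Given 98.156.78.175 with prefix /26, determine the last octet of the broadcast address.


Given: IP = 98.156.78.175, prefix = /26
Host bits = 32 - 26 = 6
Network last octet = 175 AND mask = 128
Host part size = 2^6 - 1 = 63
Broadcast last octet = 128 OR 63 = 191

191


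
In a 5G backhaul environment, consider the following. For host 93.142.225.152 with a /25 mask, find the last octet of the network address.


Given: IP = 93.142.225.152, prefix = /25
Subnet mask = 255.255.255.128
Last octet of IP: 152
Last octet of mask: 128
Network last octet = 152 AND 128 = 128

128


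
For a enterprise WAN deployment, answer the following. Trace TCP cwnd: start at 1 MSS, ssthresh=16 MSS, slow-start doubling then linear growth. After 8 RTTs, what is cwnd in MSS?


RTT 0: cwnd = 1 MSS (initial)
RTT 1: cwnd = 2 MSS (slow start, doubled)
RTT 2: cwnd = 4 MSS (slow start, doubled)
RTT 3: cwnd = 8 MSS (slow start, doubled)
RTT 4: cwnd = 16 MSS (slow start, doubled)
RTT 5: cwnd = 17 MSS (congestion avoidance, +1)
RTT 6: cwnd = 18 MSS (congestion avoidance, +1)
RTT 7: cwnd = 19 MSS (congestion avoidance, +1)
RTT 8: cwnd = 20 MSS (congestion avoidance, +1)

20


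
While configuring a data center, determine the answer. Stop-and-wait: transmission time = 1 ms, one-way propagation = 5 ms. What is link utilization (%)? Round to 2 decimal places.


Given: Ttrans = 1 ms, Tprop = 5 ms
RTT = 2 * Tprop = 2 * 5 = 10 ms
U = Ttrans / (Ttrans + RTT)
U = 1 / (1 + 10)
U = 1 / 11 = 0.090909
U% = 9.09%

9.09


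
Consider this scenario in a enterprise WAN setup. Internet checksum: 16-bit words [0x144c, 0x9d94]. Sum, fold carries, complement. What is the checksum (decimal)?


Given words: [0x144c, 0x9d94]
Step 1: Sum all words
Raw sum = 5196 + 40340 = 45536
One's complement = ~45536 & 0xFFFF = 19999

19999


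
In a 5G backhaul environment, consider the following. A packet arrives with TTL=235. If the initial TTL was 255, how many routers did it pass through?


Given: initial TTL = 255, received TTL = 235
Hops = initial TTL - received TTL
Hops = 255 - 235 = 20

20


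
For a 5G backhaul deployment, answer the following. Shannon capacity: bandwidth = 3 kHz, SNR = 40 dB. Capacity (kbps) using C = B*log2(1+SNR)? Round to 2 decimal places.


Given: B = 3 kHz, SNR = 40 dB
SNR linear = 10^(40/10) = 10000
1 + SNR = 10001
log2(10001) = 13.2878566418
C = 3 * 1000 * 13.2878566418 = 39863.5699 bps
C = 39.863570 kbps -> 39.86 kbps (2 dp)

39.86


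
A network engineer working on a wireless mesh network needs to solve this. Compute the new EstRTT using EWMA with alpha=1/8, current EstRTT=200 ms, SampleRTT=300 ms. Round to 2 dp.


Given: EstRTT = 200 ms, SampleRTT = 300 ms, alpha = 1/8
New EstRTT = (1 - alpha) * EstRTT + alpha * SampleRTT
(7/8) * 200 = 175
(1/8) * 300 = 37.5
New EstRTT = 175 + 37.5 = 212.5 ms -> 212.50 ms (2 dp)

212.50


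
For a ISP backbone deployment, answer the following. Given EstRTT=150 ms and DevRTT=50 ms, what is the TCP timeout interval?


Given: EstRTT = 150 ms, DevRTT = 50 ms
Timeout = EstRTT + 4 * DevRTT
4 * DevRTT = 4 * 50 = 200
Timeout = 150 + 200 = 350 ms

350


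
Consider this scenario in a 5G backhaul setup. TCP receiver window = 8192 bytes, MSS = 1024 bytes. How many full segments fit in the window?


Given: RWND = 8192 bytes, MSS = 1024 bytes
Full segments = floor(RWND / MSS)
Full segments = floor(8192 / 1024)
Full segments = floor(8.0) = 8

8


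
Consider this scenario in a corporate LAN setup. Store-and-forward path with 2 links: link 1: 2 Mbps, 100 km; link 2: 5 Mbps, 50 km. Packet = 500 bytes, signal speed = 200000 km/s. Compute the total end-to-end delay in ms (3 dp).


Packet = 500 bytes = 4000 bits. Store-and-forward: sum (t_trans + t_prop) per link.
Link 1: t_trans = 4000/(2*10^6) s = 2.0000 ms; t_prop = 100/200000 s = 0.5000 ms; subtotal = 2.5000 ms
Link 2: t_trans = 4000/(5*10^6) s = 0.8000 ms; t_prop = 50/200000 s = 0.2500 ms; subtotal = 1.0500 ms
End-to-end = 2.5000 + 1.0500 = 3.5500 ms -> 3.550 ms (3 dp)

3.550


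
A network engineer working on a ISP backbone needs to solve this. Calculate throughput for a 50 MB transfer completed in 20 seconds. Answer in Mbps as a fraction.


Given: file = 50 MB, time = 20 s
File in Mb = 50 * 8 = 400 Mb
Throughput = 400 / 20 Mbps
Throughput = 20 Mbps

20


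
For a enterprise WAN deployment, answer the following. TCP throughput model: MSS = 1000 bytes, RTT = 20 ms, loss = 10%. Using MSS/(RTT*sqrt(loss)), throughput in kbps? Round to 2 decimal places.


Given: MSS = 1000 bytes, RTT = 20 ms, loss = 10%
RTT in seconds = 20 / 1000 = 0.02
Loss rate = 10% = 0.1
sqrt(loss) = sqrt(0.1) = 0.316227766017
Throughput (bytes/s) = 1000 / (0.02 * 0.316227766017) = 158113.8830
Throughput (kbps) = 158113.8830 * 8 / 1000 = 1264.911064 -> 1264.91 kbps (2 dp)

1264.91


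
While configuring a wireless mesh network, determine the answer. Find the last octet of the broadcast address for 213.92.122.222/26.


Given: IP = 213.92.122.222, prefix = /26
Host bits = 32 - 26 = 6
Network last octet = 222 AND mask = 192
Host part size = 2^6 - 1 = 63
Broadcast last octet = 192 OR 63 = 255

255


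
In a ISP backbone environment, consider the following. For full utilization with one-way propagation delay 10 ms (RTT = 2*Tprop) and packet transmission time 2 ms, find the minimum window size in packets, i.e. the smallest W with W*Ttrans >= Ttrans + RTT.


Given: Ttrans = 2 ms, RTT = 20 ms (= 2 * Tprop, Tprop = 10 ms)
Time until first ACK returns = Ttrans + RTT = 2 + 20 = 22 ms
Need W * Ttrans >= Ttrans + RTT  ->  W >= (Ttrans + RTT) / Ttrans
(Ttrans + RTT) / Ttrans = 22 / 2 = 11
W_min = ceil(11) = 11

11


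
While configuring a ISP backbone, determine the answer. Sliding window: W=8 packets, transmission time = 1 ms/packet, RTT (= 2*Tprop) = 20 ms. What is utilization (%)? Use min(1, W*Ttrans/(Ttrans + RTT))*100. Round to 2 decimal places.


Given: W = 8, Ttrans = 1 ms, RTT = 20 ms (= 2 * Tprop, Tprop = 10 ms)
Cycle time = Ttrans + RTT = 1 + 20 = 21 ms (first packet sent until its ACK returns)
W * Ttrans = 8 * 1 = 8 ms of sending per cycle
W * Ttrans / (Ttrans + RTT) = 8 / 21 = 0.380952
U = min(1, 0.380952) = 0.380952
U% = 38.10%

38.10


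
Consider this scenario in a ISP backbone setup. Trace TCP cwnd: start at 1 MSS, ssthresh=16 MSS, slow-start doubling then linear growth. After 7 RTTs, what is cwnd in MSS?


RTT 0: cwnd = 1 MSS (initial)
RTT 1: cwnd = 2 MSS (slow start, doubled)
RTT 2: cwnd = 4 MSS (slow start, doubled)
RTT 3: cwnd = 8 MSS (slow start, doubled)
RTT 4: cwnd = 16 MSS (slow start, doubled)
RTT 5: cwnd = 17 MSS (congestion avoidance, +1)
RTT 6: cwnd = 18 MSS (congestion avoidance, +1)
RTT 7: cwnd = 19 MSS (congestion avoidance, +1)

19


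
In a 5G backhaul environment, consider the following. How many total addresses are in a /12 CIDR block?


Given: CIDR prefix /12
Host bits = 32 - 12 = 20
Total addresses = 2^20 = 1048576

1048576


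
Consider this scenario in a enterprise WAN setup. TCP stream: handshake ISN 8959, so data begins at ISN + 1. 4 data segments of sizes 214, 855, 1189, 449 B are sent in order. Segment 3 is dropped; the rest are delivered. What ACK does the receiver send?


SYN uses sequence number 8959; first data byte = ISN + 1 = 8960.
Segment 1: SEQ = 8960, len = 214 B, covers [8960, 9173]
Segment 2: SEQ = 9174, len = 855 B, covers [9174, 10028]
Segment 3: SEQ = 10029, len = 1189 B, covers [10029, 11217] [LOST]
Segment 4: SEQ = 11218, len = 449 B, covers [11218, 11666]
In-order data received: bytes [8960, 10028] (segments 1..2).
Segment 3 missing -> gap begins at byte 10029; later segments buffered out of order.
Cumulative ACK = next expected in-order byte = 8960 + 214 + 855 = 10029

10029


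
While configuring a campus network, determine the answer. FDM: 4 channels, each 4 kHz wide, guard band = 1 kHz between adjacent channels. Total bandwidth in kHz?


Given: 4 channels, 4 kHz each, guard = 1 kHz
Channel bandwidth = 4 * 4 = 16 kHz
Guard bands = 3 gaps * 1 kHz = 3 kHz
Total = 16 + 3 = 19 kHz

19


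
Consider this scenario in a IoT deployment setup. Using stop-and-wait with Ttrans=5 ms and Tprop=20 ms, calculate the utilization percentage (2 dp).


Given: Ttrans = 5 ms, Tprop = 20 ms
RTT = 2 * Tprop = 2 * 20 = 40 ms
U = Ttrans / (Ttrans + RTT)
U = 5 / (5 + 40)
U = 5 / 45 = 0.111111
U% = 11.11%

11.11


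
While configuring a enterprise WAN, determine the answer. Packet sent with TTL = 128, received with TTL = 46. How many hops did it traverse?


Given: initial TTL = 128, received TTL = 46
Hops = initial TTL - received TTL
Hops = 128 - 46 = 82

82


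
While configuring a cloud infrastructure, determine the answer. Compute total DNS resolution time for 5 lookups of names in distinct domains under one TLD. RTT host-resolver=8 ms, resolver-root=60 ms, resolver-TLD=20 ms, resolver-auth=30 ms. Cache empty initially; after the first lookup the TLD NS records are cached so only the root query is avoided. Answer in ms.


Lookup 1 (cold cache): local + root + TLD + auth = 8 + 60 + 20 + 30 = 118 ms
Lookups 2..5 (TLD NS cached -> skip root; new domain -> still ask TLD and auth): local + TLD + auth = 8 + 20 + 30 = 58 ms each
Remaining 4 lookups: 4 * 58 = 232 ms
Total = 118 + 232 = 350 ms

350


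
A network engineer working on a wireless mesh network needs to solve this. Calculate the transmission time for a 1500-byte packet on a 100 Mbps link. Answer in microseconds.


Given: packet = 1500 bytes, bandwidth = 100 Mbps
Packet in bits = 1500 * 8 = 12000 bits
Bandwidth = 100 * 10^6 = 100000000 bps
Time = 12000 / 100000000 seconds
Time in us = 12000 * 10^6 / 100000000 = 120

120


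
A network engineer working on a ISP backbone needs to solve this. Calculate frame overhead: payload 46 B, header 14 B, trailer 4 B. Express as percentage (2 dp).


Given: payload = 46 B, header = 14 B, trailer = 4 B
Overhead bytes = header + trailer = 14 + 4 = 18
Total frame = payload + overhead = 46 + 18 = 64
Overhead % = 18 / 64 * 100 = 28.1250% -> 28.13% (2 dp)

28.13


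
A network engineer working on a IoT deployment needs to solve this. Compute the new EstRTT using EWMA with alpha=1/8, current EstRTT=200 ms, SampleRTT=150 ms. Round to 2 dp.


Given: EstRTT = 200 ms, SampleRTT = 150 ms, alpha = 1/8
New EstRTT = (1 - alpha) * EstRTT + alpha * SampleRTT
(7/8) * 200 = 175
(1/8) * 150 = 18.75
New EstRTT = 175 + 18.75 = 193.75 ms -> 193.75 ms (2 dp)

193.75


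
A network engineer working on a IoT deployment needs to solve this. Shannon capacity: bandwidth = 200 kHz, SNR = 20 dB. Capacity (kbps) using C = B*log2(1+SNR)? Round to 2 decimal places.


Given: B = 200 kHz, SNR = 20 dB
SNR linear = 10^(20/10) = 100
1 + SNR = 101
log2(101) = 6.6582114828
C = 200 * 1000 * 6.6582114828 = 1331642.2966 bps
C = 1331.642297 kbps -> 1331.64 kbps (2 dp)

1331.64


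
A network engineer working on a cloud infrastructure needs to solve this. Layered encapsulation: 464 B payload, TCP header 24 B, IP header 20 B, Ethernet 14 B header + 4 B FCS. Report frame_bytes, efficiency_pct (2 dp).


TCP segment = 464 + 24 = 488 B
IP packet = 488 + 20 = 508 B
Ethernet frame = 508 + 14 + 4 = 526 B
Efficiency = app / frame = 464 / 526 = 0.882129 = 88.2129% -> 88.21% (2 dp)

526, 88.21


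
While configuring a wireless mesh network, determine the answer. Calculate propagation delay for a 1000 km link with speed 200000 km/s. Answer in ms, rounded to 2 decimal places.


Given: distance = 1000 km, speed = 200000 km/s
Delay = distance / speed = 1000 / 200000 seconds
Delay in ms = 1000 * 1000 / 200000
Delay = 5.0000 ms
Rounded to 2 dp = 5.00 ms

5.00
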